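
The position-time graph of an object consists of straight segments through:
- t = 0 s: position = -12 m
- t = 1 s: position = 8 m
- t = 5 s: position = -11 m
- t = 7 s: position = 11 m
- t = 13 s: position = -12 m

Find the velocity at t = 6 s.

Velocity is the slope of the x-t graph on 5–7 s: (11 − -11)/(7 − 5) = 11 m/s.

11 m/s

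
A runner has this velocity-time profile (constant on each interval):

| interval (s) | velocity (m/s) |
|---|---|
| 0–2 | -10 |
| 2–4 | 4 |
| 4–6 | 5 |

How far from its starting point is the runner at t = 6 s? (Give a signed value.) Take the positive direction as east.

Displacement is the signed area under the v-t curve.
0–2 s: -10 × 2 = -20 m
2–4 s: 4 × 2 = 8 m
4–6 s: 5 × 2 = 10 m
Net displacement = -2 m

-2 m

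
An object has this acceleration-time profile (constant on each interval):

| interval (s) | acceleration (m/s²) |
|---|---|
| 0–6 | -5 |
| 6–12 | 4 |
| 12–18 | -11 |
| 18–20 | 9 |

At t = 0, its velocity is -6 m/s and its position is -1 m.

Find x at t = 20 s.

On each constant-a segment, Δv = aΔt and Δx = v₀Δt + ½aΔt²; chain segment to segment.
0–6 s: v starts -6 m/s; Δx = -6·6 + ½·-5·6² = -126 m; v ends -36 m/s.
6–12 s: v starts -36 m/s; Δx = -36·6 + ½·4·6² = -144 m; v ends -12 m/s.
12–18 s: v starts -12 m/s; Δx = -12·6 + ½·-11·6² = -270 m; v ends -78 m/s.
18–20 s: v starts -78 m/s; Δx = -78·2 + ½·9·2² = -138 m; v ends -60 m/s.
x(20) = -1 + Σ Δx = -679 m.

-679 m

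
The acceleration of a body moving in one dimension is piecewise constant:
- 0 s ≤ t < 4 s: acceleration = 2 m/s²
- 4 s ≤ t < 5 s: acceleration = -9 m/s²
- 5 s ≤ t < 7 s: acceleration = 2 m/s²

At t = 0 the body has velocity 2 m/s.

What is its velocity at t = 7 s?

Δv equals the area under the a-t graph; then v = v₀ + Δv.
0–4 s: 2 × 4 = 8 m/s
4–5 s: -9 × 1 = -9 m/s
5–7 s: 2 × 2 = 4 m/s
Δv = 3 m/s, so v(7) = 2 + (3) = 5 m/s.

5 m/s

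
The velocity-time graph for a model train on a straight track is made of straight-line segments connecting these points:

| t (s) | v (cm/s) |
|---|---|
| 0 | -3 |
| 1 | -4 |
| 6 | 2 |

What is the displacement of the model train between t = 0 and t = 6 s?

Net displacement equals the area under the velocity-time graph (areas below the axis count negative).
0–1 s: ½(-3 + -4)(1) = -3.5 cm
1–6 s: ½(-4 + 2)(5) = -5 cm
Net displacement = -8.5 cm

-8.5 cm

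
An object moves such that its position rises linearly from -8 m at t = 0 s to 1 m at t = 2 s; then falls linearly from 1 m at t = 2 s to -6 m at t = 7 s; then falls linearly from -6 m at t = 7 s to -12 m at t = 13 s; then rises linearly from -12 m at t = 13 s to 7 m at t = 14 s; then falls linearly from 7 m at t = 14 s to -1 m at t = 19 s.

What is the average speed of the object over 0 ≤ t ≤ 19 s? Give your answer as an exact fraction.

Average speed = (total path length)/(elapsed time); on a piecewise-linear x-t graph the path length is Σ|Δx|.
0–2 s: |Δx| = |1 − -8| = 9 m
2–7 s: |Δx| = |-6 − 1| = 7 m
7–13 s: |Δx| = |-12 − -6| = 6 m
13–14 s: |Δx| = |7 − -12| = 19 m
14–19 s: |Δx| = |-1 − 7| = 8 m
Total path = 49 m; average speed = 49/19 = 49/19 m/s.

49/19 m/s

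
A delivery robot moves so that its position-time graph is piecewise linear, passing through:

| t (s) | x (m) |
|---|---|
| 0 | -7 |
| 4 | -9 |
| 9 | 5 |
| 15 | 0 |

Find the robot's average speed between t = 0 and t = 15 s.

1.4 m/s

Average speed = (total path length)/(elapsed time); on a piecewise-linear x-t graph the path length is Σ|Δx|.
0–4 s: |Δx| = |-9 − -7| = 2 m
4–9 s: |Δx| = |5 − -9| = 14 m
9–15 s: |Δx| = |0 − 5| = 5 m
Total path = 21 m; average speed = 21/15 = 1.4 m/s.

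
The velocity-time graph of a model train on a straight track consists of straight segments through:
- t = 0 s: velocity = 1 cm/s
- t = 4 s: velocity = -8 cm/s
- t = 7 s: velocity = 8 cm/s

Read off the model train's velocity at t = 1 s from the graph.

On 0–4 s the graph is linear from 1 to -8 cm/s: v(1) = 1 + (-8 − 1)·(1 − 0)/(4 − 0) = -1.25 cm/s.

-1.25 cm/s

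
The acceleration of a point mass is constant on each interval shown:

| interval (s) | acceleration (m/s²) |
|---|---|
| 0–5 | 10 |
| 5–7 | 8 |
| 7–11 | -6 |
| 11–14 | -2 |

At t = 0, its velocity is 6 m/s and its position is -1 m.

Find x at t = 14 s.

657 m

On each constant-a segment, Δv = aΔt and Δx = v₀Δt + ½aΔt²; chain segment to segment.
0–5 s: v starts 6 m/s; Δx = 6·5 + ½·10·5² = 155 m; v ends 56 m/s.
5–7 s: v starts 56 m/s; Δx = 56·2 + ½·8·2² = 128 m; v ends 72 m/s.
7–11 s: v starts 72 m/s; Δx = 72·4 + ½·-6·4² = 240 m; v ends 48 m/s.
11–14 s: v starts 48 m/s; Δx = 48·3 + ½·-2·3² = 135 m; v ends 42 m/s.
x(14) = -1 + Σ Δx = 657 m.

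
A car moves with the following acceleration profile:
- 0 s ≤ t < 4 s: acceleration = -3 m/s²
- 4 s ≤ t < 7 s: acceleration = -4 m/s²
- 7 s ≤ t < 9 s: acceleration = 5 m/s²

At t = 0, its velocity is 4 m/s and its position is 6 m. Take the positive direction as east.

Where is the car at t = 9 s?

On each constant-a segment, Δv = aΔt and Δx = v₀Δt + ½aΔt²; chain segment to segment.
0–4 s: v starts 4 m/s; Δx = 4·4 + ½·-3·4² = -8 m; v ends -8 m/s.
4–7 s: v starts -8 m/s; Δx = -8·3 + ½·-4·3² = -42 m; v ends -20 m/s.
7–9 s: v starts -20 m/s; Δx = -20·2 + ½·5·2² = -30 m; v ends -10 m/s.
x(9) = 6 + Σ Δx = -74 m.

-74 m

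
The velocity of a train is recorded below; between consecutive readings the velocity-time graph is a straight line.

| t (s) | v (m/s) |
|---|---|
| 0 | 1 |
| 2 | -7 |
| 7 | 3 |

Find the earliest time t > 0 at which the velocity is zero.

t = 0.25 s

v changes sign on 0–2 s (from 1 to -7); the graph is linear there, so v = 0 at t = 0 + (-1)·(2 − 0)/(-7 − 1) = 0.25 s.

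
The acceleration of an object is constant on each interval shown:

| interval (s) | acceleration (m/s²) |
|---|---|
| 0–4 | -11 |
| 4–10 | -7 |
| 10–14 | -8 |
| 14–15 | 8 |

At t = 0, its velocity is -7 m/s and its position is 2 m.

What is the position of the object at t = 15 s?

-1103 m

On each constant-a segment, Δv = aΔt and Δx = v₀Δt + ½aΔt²; chain segment to segment.
0–4 s: v starts -7 m/s; Δx = -7·4 + ½·-11·4² = -116 m; v ends -51 m/s.
4–10 s: v starts -51 m/s; Δx = -51·6 + ½·-7·6² = -432 m; v ends -93 m/s.
10–14 s: v starts -93 m/s; Δx = -93·4 + ½·-8·4² = -436 m; v ends -125 m/s.
14–15 s: v starts -125 m/s; Δx = -125·1 + ½·8·1² = -121 m; v ends -117 m/s.
x(15) = 2 + Σ Δx = -1103 m.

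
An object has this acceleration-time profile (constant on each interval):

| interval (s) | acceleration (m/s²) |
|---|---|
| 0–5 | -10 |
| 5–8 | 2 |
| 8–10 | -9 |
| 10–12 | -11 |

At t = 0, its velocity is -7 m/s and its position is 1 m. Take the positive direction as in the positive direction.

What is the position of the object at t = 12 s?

-601 m

On each constant-a segment, Δv = aΔt and Δx = v₀Δt + ½aΔt²; chain segment to segment.
0–5 s: v starts -7 m/s; Δx = -7·5 + ½·-10·5² = -160 m; v ends -57 m/s.
5–8 s: v starts -57 m/s; Δx = -57·3 + ½·2·3² = -162 m; v ends -51 m/s.
8–10 s: v starts -51 m/s; Δx = -51·2 + ½·-9·2² = -120 m; v ends -69 m/s.
10–12 s: v starts -69 m/s; Δx = -69·2 + ½·-11·2² = -160 m; v ends -91 m/s.
x(12) = 1 + Σ Δx = -601 m.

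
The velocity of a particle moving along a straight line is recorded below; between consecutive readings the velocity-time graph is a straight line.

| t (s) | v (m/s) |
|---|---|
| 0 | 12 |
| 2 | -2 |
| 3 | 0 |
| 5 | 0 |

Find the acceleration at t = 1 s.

-7 m/s²

Acceleration is the slope of the v-t graph on 0–2 s: (-2 − 12)/(2 − 0) = -7 m/s².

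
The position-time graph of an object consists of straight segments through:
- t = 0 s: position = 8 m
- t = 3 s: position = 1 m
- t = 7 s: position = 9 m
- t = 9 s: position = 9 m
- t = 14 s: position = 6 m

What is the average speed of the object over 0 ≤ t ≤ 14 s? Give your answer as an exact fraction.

9/7 m/s

Average speed = (total path length)/(elapsed time); on a piecewise-linear x-t graph the path length is Σ|Δx|.
0–3 s: |Δx| = |1 − 8| = 7 m
3–7 s: |Δx| = |9 − 1| = 8 m
7–9 s: |Δx| = |9 − 9| = 0 m
9–14 s: |Δx| = |6 − 9| = 3 m
Total path = 18 m; average speed = 18/14 = 9/7 m/s.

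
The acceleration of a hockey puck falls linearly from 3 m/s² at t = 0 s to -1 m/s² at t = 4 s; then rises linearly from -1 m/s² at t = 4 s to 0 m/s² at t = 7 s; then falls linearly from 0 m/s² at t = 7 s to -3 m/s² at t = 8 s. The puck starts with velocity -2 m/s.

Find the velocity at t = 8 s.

-1 m/s

Δv equals the area under the a-t graph; then v = v₀ + Δv.
0–4 s: ½(3 + -1)(4) = 4 m/s
4–7 s: ½(-1 + 0)(3) = -1.5 m/s
7–8 s: ½(0 + -3)(1) = -1.5 m/s
Δv = 1 m/s, so v(8) = -2 + (1) = -1 m/s.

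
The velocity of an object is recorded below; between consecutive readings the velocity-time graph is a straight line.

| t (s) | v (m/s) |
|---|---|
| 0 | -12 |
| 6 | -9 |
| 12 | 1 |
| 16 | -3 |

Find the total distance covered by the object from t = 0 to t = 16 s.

Total distance travelled is ∫|v| dt — sum the magnitudes of each area piece.
0–6 s: |½(-12 + -9)(6)| = 63 m
6–12 s: v = 0 at t = 11.4 s; triangle areas 24.3 + 0.3 = 24.6 m
12–16 s: v = 0 at t = 13 s; triangle areas 0.5 + 4.5 = 5 m
Total distance = 92.6 m

92.6 m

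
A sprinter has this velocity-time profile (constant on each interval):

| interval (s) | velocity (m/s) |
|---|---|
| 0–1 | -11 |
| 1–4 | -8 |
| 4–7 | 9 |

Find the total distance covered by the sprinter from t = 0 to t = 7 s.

Distance (not displacement) is the total path length: add the absolute areas under v-t.
0–1 s: |-11| × 1 = 11 m
1–4 s: |-8| × 3 = 24 m
4–7 s: |9| × 3 = 27 m
Total distance = 62 m

62 m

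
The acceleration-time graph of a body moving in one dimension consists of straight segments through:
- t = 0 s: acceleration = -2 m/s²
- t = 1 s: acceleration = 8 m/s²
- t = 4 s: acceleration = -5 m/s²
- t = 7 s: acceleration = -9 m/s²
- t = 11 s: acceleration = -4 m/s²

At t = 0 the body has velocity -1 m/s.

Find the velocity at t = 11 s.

-40.5 m/s

Δv equals the area under the a-t graph; then v = v₀ + Δv.
0–1 s: ½(-2 + 8)(1) = 3 m/s
1–4 s: ½(8 + -5)(3) = 4.5 m/s
4–7 s: ½(-5 + -9)(3) = -21 m/s
7–11 s: ½(-9 + -4)(4) = -26 m/s
Δv = -39.5 m/s, so v(11) = -1 + (-39.5) = -40.5 m/s.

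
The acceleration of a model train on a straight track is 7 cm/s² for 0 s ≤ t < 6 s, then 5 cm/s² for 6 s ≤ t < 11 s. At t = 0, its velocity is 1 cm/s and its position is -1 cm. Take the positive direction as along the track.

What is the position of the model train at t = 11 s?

On each constant-a segment, Δv = aΔt and Δx = v₀Δt + ½aΔt²; chain segment to segment.
0–6 s: v starts 1 cm/s; Δx = 1·6 + ½·7·6² = 132 cm; v ends 43 cm/s.
6–11 s: v starts 43 cm/s; Δx = 43·5 + ½·5·5² = 277.5 cm; v ends 68 cm/s.
x(11) = -1 + Σ Δx = 408.5 cm.

408.5 cm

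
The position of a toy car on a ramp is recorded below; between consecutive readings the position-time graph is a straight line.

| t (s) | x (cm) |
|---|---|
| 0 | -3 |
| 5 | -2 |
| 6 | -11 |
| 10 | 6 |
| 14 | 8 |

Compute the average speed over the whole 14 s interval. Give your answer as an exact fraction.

29/14 cm/s

Average speed = (total path length)/(elapsed time); on a piecewise-linear x-t graph the path length is Σ|Δx|.
0–5 s: |Δx| = |-2 − -3| = 1 cm
5–6 s: |Δx| = |-11 − -2| = 9 cm
6–10 s: |Δx| = |6 − -11| = 17 cm
10–14 s: |Δx| = |8 − 6| = 2 cm
Total path = 29 cm; average speed = 29/14 = 29/14 cm/s.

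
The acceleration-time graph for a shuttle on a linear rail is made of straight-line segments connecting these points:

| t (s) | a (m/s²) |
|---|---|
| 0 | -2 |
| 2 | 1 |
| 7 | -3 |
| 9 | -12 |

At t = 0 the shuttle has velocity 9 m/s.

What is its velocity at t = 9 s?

Δv equals the area under the a-t graph; then v = v₀ + Δv.
0–2 s: ½(-2 + 1)(2) = -1 m/s
2–7 s: ½(1 + -3)(5) = -5 m/s
7–9 s: ½(-3 + -12)(2) = -15 m/s
Δv = -21 m/s, so v(9) = 9 + (-21) = -12 m/s.

-12 m/s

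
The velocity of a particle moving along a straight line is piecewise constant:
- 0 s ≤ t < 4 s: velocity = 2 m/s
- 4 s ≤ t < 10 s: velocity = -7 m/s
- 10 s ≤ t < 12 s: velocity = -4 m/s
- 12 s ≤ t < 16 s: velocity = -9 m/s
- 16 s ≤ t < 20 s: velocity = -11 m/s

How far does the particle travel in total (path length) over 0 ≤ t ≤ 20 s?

Distance (not displacement) is the total path length: add the absolute areas under v-t.
0–4 s: |2| × 4 = 8 m
4–10 s: |-7| × 6 = 42 m
10–12 s: |-4| × 2 = 8 m
12–16 s: |-9| × 4 = 36 m
16–20 s: |-11| × 4 = 44 m
Total distance = 138 m

138 m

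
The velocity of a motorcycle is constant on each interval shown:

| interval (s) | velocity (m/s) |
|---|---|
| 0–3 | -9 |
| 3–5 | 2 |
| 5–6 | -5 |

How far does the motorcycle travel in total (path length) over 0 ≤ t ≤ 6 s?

Total distance travelled is ∫|v| dt — sum the magnitudes of each area piece.
0–3 s: |-9| × 3 = 27 m
3–5 s: |2| × 2 = 4 m
5–6 s: |-5| × 1 = 5 m
Total distance = 36 m

36 m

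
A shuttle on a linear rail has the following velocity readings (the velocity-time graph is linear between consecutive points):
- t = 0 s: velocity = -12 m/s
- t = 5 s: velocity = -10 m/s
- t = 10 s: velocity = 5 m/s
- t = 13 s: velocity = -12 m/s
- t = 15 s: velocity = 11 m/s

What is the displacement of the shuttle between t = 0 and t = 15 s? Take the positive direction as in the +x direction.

Displacement is the signed area under the v-t curve.
0–5 s: ½(-12 + -10)(5) = -55 m
5–10 s: ½(-10 + 5)(5) = -12.5 m
10–13 s: ½(5 + -12)(3) = -10.5 m
13–15 s: ½(-12 + 11)(2) = -1 m
Net displacement = -79 m

-79 m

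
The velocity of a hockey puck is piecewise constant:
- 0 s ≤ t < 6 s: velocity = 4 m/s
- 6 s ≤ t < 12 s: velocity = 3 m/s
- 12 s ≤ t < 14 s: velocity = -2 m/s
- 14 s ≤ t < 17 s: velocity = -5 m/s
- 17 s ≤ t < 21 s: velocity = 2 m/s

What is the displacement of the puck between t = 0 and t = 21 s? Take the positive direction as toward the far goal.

Displacement is the signed area under the v-t curve.
0–6 s: 4 × 6 = 24 m
6–12 s: 3 × 6 = 18 m
12–14 s: -2 × 2 = -4 m
14–17 s: -5 × 3 = -15 m
17–21 s: 2 × 4 = 8 m
Net displacement = 31 m

31 m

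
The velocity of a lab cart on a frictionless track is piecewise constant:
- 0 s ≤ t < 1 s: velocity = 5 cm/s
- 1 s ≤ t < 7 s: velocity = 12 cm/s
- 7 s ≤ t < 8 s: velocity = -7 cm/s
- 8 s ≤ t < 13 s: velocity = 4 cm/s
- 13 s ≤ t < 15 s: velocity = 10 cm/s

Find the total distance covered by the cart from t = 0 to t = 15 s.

Total distance travelled is ∫|v| dt — sum the magnitudes of each area piece.
0–1 s: |5| × 1 = 5 cm
1–7 s: |12| × 6 = 72 cm
7–8 s: |-7| × 1 = 7 cm
8–13 s: |4| × 5 = 20 cm
13–15 s: |10| × 2 = 20 cm
Total distance = 124 cm

124 cm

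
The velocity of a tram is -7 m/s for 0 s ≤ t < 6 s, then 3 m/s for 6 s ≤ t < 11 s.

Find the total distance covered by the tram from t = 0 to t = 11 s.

Total distance travelled is ∫|v| dt — sum the magnitudes of each area piece.
0–6 s: |-7| × 6 = 42 m
6–11 s: |3| × 5 = 15 m
Total distance = 57 m

57 m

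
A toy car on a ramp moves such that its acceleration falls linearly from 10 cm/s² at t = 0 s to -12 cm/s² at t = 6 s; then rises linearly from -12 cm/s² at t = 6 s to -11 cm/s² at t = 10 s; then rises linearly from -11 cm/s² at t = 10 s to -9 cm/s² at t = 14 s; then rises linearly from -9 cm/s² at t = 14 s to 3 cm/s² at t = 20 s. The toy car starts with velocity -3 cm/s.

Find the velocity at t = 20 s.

-113 cm/s

Δv equals the area under the a-t graph; then v = v₀ + Δv.
0–6 s: ½(10 + -12)(6) = -6 cm/s
6–10 s: ½(-12 + -11)(4) = -46 cm/s
10–14 s: ½(-11 + -9)(4) = -40 cm/s
14–20 s: ½(-9 + 3)(6) = -18 cm/s
Δv = -110 cm/s, so v(20) = -3 + (-110) = -113 cm/s.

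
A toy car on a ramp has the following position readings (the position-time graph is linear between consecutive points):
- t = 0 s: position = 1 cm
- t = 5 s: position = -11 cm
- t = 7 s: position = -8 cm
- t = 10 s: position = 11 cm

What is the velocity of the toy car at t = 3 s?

Velocity is the slope of the x-t graph on 0–5 s: (-11 − 1)/(5 − 0) = -2.4 cm/s.

-2.4 cm/s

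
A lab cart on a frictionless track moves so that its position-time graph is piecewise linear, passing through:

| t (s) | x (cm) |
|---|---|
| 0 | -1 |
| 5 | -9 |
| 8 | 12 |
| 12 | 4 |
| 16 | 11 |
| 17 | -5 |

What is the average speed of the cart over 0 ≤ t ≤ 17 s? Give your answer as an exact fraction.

60/17 cm/s

Average speed = (total path length)/(elapsed time); on a piecewise-linear x-t graph the path length is Σ|Δx|.
0–5 s: |Δx| = |-9 − -1| = 8 cm
5–8 s: |Δx| = |12 − -9| = 21 cm
8–12 s: |Δx| = |4 − 12| = 8 cm
12–16 s: |Δx| = |11 − 4| = 7 cm
16–17 s: |Δx| = |-5 − 11| = 16 cm
Total path = 60 cm; average speed = 60/17 = 60/17 cm/s.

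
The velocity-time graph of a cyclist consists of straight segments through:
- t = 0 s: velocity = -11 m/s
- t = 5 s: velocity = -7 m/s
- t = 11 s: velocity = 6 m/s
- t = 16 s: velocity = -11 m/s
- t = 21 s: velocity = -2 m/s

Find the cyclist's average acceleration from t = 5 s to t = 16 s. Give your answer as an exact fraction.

-4/11 m/s²

Average acceleration = Δv/Δt = (-11 − -7)/(16 − 5) = -4/11 m/s².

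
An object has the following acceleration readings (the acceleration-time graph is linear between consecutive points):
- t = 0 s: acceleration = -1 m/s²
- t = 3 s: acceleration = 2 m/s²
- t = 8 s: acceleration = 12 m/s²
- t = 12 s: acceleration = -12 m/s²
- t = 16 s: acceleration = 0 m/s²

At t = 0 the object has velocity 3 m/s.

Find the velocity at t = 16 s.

Δv equals the area under the a-t graph; then v = v₀ + Δv.
0–3 s: ½(-1 + 2)(3) = 1.5 m/s
3–8 s: ½(2 + 12)(5) = 35 m/s
8–12 s: ½(12 + -12)(4) = 0 m/s
12–16 s: ½(-12 + 0)(4) = -24 m/s
Δv = 12.5 m/s, so v(16) = 3 + (12.5) = 15.5 m/s.

15.5 m/s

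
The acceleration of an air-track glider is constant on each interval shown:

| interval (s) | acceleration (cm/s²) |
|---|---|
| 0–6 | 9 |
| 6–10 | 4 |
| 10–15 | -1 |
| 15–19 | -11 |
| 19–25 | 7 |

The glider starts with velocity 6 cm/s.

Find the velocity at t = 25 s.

Δv equals the area under the a-t graph; then v = v₀ + Δv.
0–6 s: 9 × 6 = 54 cm/s
6–10 s: 4 × 4 = 16 cm/s
10–15 s: -1 × 5 = -5 cm/s
15–19 s: -11 × 4 = -44 cm/s
19–25 s: 7 × 6 = 42 cm/s
Δv = 63 cm/s, so v(25) = 6 + (63) = 69 cm/s.

69 cm/s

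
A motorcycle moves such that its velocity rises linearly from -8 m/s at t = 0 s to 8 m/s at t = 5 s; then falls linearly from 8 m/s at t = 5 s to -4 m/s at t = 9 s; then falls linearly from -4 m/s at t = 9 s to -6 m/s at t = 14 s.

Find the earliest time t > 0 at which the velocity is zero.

t = 2.5 s

v changes sign on 0–5 s (from -8 to 8); the graph is linear there, so v = 0 at t = 0 + (8)·(5 − 0)/(8 − -8) = 2.5 s.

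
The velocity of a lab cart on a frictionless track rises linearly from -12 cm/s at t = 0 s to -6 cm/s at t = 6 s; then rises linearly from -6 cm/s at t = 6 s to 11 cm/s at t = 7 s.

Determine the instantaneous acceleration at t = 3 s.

Acceleration is the slope of the v-t graph on 0–6 s: (-6 − -12)/(6 − 0) = 1 cm/s².

1 cm/s²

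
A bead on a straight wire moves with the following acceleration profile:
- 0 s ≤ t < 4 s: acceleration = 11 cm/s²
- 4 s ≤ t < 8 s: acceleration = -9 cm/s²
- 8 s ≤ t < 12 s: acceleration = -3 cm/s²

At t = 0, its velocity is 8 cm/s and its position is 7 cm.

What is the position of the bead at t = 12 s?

On each constant-a segment, Δv = aΔt and Δx = v₀Δt + ½aΔt²; chain segment to segment.
0–4 s: v starts 8 cm/s; Δx = 8·4 + ½·11·4² = 120 cm; v ends 52 cm/s.
4–8 s: v starts 52 cm/s; Δx = 52·4 + ½·-9·4² = 136 cm; v ends 16 cm/s.
8–12 s: v starts 16 cm/s; Δx = 16·4 + ½·-3·4² = 40 cm; v ends 4 cm/s.
x(12) = 7 + Σ Δx = 303 cm.

303 cm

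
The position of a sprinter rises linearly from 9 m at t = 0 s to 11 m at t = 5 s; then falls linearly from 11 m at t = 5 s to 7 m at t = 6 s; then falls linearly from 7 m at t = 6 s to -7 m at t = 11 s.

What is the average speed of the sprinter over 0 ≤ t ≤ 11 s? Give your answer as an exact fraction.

20/11 m/s

Average speed = (total path length)/(elapsed time); on a piecewise-linear x-t graph the path length is Σ|Δx|.
0–5 s: |Δx| = |11 − 9| = 2 m
5–6 s: |Δx| = |7 − 11| = 4 m
6–11 s: |Δx| = |-7 − 7| = 14 m
Total path = 20 m; average speed = 20/11 = 20/11 m/s.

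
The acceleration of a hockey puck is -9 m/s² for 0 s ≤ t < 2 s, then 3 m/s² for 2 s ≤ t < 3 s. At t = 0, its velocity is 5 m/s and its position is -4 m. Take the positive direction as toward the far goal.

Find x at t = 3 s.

On each constant-a segment, Δv = aΔt and Δx = v₀Δt + ½aΔt²; chain segment to segment.
0–2 s: v starts 5 m/s; Δx = 5·2 + ½·-9·2² = -8 m; v ends -13 m/s.
2–3 s: v starts -13 m/s; Δx = -13·1 + ½·3·1² = -11.5 m; v ends -10 m/s.
x(3) = -4 + Σ Δx = -23.5 m.

-23.5 m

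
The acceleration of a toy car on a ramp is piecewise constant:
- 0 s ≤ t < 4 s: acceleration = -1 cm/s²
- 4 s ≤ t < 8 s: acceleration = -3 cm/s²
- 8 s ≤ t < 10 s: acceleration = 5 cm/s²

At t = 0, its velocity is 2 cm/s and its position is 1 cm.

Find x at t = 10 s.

-49 cm

On each constant-a segment, Δv = aΔt and Δx = v₀Δt + ½aΔt²; chain segment to segment.
0–4 s: v starts 2 cm/s; Δx = 2·4 + ½·-1·4² = 0 cm; v ends -2 cm/s.
4–8 s: v starts -2 cm/s; Δx = -2·4 + ½·-3·4² = -32 cm; v ends -14 cm/s.
8–10 s: v starts -14 cm/s; Δx = -14·2 + ½·5·2² = -18 cm; v ends -4 cm/s.
x(10) = 1 + Σ Δx = -49 cm.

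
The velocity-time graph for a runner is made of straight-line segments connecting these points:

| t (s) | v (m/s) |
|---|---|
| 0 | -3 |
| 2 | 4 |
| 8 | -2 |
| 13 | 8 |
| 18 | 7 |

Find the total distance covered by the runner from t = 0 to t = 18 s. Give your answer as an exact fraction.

Total distance travelled is ∫|v| dt — sum the magnitudes of each area piece.
0–2 s: v = 0 at t = 6/7 s; triangle areas 9/7 + 16/7 = 25/7 m
2–8 s: v = 0 at t = 6 s; triangle areas 8 + 2 = 10 m
8–13 s: v = 0 at t = 9 s; triangle areas 1 + 16 = 17 m
13–18 s: |½(8 + 7)(5)| = 37.5 m
Total distance = 953/14 m

953/14 m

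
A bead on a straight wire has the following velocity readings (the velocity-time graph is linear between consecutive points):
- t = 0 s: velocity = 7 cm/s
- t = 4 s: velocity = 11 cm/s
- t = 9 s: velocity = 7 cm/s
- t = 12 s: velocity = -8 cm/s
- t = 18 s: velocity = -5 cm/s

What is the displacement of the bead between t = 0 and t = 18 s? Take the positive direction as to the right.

Displacement is the signed area under the v-t curve.
0–4 s: ½(7 + 11)(4) = 36 cm
4–9 s: ½(11 + 7)(5) = 45 cm
9–12 s: ½(7 + -8)(3) = -1.5 cm
12–18 s: ½(-8 + -5)(6) = -39 cm
Net displacement = 40.5 cm

40.5 cm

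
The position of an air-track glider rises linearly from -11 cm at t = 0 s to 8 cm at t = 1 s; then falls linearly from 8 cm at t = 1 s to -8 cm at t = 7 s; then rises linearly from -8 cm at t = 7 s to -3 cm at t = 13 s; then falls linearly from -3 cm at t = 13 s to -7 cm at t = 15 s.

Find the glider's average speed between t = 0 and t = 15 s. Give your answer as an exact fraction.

Average speed = (total path length)/(elapsed time); on a piecewise-linear x-t graph the path length is Σ|Δx|.
0–1 s: |Δx| = |8 − -11| = 19 cm
1–7 s: |Δx| = |-8 − 8| = 16 cm
7–13 s: |Δx| = |-3 − -8| = 5 cm
13–15 s: |Δx| = |-7 − -3| = 4 cm
Total path = 44 cm; average speed = 44/15 = 44/15 cm/s.

44/15 cm/s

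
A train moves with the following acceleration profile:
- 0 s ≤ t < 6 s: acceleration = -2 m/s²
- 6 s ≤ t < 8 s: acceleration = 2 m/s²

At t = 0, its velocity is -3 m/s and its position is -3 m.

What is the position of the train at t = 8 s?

-83 m

On each constant-a segment, Δv = aΔt and Δx = v₀Δt + ½aΔt²; chain segment to segment.
0–6 s: v starts -3 m/s; Δx = -3·6 + ½·-2·6² = -54 m; v ends -15 m/s.
6–8 s: v starts -15 m/s; Δx = -15·2 + ½·2·2² = -26 m; v ends -11 m/s.
x(8) = -3 + Σ Δx = -83 m.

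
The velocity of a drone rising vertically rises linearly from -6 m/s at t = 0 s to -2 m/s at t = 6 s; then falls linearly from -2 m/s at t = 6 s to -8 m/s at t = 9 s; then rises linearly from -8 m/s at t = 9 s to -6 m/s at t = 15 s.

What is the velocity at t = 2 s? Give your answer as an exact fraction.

-14/3 m/s

On 0–6 s the graph is linear from -6 to -2 m/s: v(2) = -6 + (-2 − -6)·(2 − 0)/(6 − 0) = -14/3 m/s.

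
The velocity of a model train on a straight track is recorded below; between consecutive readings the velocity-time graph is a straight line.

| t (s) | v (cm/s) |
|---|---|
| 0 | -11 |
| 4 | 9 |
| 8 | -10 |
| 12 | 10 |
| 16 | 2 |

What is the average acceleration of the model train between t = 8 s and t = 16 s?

Average acceleration = Δv/Δt = (2 − -10)/(16 − 8) = 1.5 cm/s².

1.5 cm/s²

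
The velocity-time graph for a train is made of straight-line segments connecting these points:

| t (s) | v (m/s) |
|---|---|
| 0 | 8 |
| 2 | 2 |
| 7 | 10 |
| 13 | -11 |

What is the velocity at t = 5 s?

On 2–7 s the graph is linear from 2 to 10 m/s: v(5) = 2 + (10 − 2)·(5 − 2)/(7 − 2) = 6.8 m/s.

6.8 m/s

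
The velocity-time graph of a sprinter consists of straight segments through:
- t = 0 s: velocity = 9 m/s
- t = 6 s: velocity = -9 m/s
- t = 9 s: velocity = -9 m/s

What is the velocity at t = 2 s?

3 m/s

On 0–6 s the graph is linear from 9 to -9 m/s: v(2) = 9 + (-9 − 9)·(2 − 0)/(6 − 0) = 3 m/s.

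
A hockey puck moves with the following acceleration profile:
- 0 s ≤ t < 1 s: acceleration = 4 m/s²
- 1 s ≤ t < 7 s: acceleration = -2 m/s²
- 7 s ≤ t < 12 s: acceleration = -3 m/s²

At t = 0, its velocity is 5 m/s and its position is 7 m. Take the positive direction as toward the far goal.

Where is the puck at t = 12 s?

On each constant-a segment, Δv = aΔt and Δx = v₀Δt + ½aΔt²; chain segment to segment.
0–1 s: v starts 5 m/s; Δx = 5·1 + ½·4·1² = 7 m; v ends 9 m/s.
1–7 s: v starts 9 m/s; Δx = 9·6 + ½·-2·6² = 18 m; v ends -3 m/s.
7–12 s: v starts -3 m/s; Δx = -3·5 + ½·-3·5² = -52.5 m; v ends -18 m/s.
x(12) = 7 + Σ Δx = -20.5 m.

-20.5 m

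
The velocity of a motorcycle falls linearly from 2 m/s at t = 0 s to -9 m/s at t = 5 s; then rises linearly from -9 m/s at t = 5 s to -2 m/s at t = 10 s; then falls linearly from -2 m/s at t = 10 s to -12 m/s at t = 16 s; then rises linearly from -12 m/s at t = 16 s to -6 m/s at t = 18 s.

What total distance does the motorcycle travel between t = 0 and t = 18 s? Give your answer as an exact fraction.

Total distance travelled is ∫|v| dt — sum the magnitudes of each area piece.
0–5 s: v = 0 at t = 10/11 s; triangle areas 10/11 + 405/22 = 425/22 m
5–10 s: |½(-9 + -2)(5)| = 27.5 m
10–16 s: |½(-2 + -12)(6)| = 42 m
16–18 s: |½(-12 + -6)(2)| = 18 m
Total distance = 1175/11 m

1175/11 m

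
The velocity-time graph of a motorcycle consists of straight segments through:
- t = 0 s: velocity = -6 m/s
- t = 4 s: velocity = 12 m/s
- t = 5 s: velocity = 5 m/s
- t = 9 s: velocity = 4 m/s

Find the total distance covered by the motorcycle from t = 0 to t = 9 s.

Distance (not displacement) is the total path length: add the absolute areas under v-t.
0–4 s: v = 0 at t = 4/3 s; triangle areas 4 + 16 = 20 m
4–5 s: |½(12 + 5)(1)| = 8.5 m
5–9 s: |½(5 + 4)(4)| = 18 m
Total distance = 46.5 m

46.5 m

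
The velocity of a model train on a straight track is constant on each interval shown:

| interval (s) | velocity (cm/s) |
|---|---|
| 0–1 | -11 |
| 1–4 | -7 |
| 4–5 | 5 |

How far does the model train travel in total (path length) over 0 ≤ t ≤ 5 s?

37 cm

Distance (not displacement) is the total path length: add the absolute areas under v-t.
0–1 s: |-11| × 1 = 11 cm
1–4 s: |-7| × 3 = 21 cm
4–5 s: |5| × 1 = 5 cm
Total distance = 37 cm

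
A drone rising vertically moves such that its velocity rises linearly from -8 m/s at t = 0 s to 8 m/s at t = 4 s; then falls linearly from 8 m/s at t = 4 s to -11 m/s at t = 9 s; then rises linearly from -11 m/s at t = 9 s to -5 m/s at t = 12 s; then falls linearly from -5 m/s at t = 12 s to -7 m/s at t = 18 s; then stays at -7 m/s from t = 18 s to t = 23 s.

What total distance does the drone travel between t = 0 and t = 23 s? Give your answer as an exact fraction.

5143/38 m

Total distance travelled is ∫|v| dt — sum the magnitudes of each area piece.
0–4 s: v = 0 at t = 2 s; triangle areas 8 + 8 = 16 m
4–9 s: v = 0 at t = 116/19 s; triangle areas 160/19 + 605/38 = 925/38 m
9–12 s: |½(-11 + -5)(3)| = 24 m
12–18 s: |½(-5 + -7)(6)| = 36 m
18–23 s: |-7| × 5 = 35 m
Total distance = 5143/38 m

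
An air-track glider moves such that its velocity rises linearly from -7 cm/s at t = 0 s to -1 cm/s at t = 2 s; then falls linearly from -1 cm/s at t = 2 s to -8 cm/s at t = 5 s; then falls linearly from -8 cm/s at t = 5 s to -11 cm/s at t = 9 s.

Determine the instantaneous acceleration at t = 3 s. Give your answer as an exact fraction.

-7/3 cm/s²

Acceleration is the slope of the v-t graph on 2–5 s: (-8 − -1)/(5 − 2) = -7/3 cm/s².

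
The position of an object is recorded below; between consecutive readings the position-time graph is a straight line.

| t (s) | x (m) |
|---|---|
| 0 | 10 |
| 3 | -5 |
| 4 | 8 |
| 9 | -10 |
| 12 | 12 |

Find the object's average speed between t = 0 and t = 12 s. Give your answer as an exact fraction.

17/3 m/s

Average speed = (total path length)/(elapsed time); on a piecewise-linear x-t graph the path length is Σ|Δx|.
0–3 s: |Δx| = |-5 − 10| = 15 m
3–4 s: |Δx| = |8 − -5| = 13 m
4–9 s: |Δx| = |-10 − 8| = 18 m
9–12 s: |Δx| = |12 − -10| = 22 m
Total path = 68 m; average speed = 68/12 = 17/3 m/s.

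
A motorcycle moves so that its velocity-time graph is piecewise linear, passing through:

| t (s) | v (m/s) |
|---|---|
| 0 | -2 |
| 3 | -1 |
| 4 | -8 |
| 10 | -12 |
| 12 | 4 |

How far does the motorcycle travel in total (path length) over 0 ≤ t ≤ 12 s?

79 m

Total distance travelled is ∫|v| dt — sum the magnitudes of each area piece.
0–3 s: |½(-2 + -1)(3)| = 4.5 m
3–4 s: |½(-1 + -8)(1)| = 4.5 m
4–10 s: |½(-8 + -12)(6)| = 60 m
10–12 s: v = 0 at t = 11.5 s; triangle areas 9 + 1 = 10 m
Total distance = 79 m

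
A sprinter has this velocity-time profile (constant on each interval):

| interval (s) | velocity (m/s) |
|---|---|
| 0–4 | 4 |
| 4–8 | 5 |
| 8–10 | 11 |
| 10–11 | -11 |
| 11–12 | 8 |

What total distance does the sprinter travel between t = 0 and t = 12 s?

77 m

Total distance travelled is ∫|v| dt — sum the magnitudes of each area piece.
0–4 s: |4| × 4 = 16 m
4–8 s: |5| × 4 = 20 m
8–10 s: |11| × 2 = 22 m
10–11 s: |-11| × 1 = 11 m
11–12 s: |8| × 1 = 8 m
Total distance = 77 m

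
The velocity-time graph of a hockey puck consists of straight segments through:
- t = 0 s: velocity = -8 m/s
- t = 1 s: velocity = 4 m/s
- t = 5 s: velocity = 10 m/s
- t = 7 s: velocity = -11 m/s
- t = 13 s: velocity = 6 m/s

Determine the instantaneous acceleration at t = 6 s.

Acceleration is the slope of the v-t graph on 5–7 s: (-11 − 10)/(7 − 5) = -10.5 m/s².

-10.5 m/s²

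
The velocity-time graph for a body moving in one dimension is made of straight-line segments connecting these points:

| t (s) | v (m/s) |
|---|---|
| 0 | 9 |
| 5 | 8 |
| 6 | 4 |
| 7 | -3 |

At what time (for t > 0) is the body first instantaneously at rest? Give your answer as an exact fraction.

t = 46/7 s

v changes sign on 6–7 s (from 4 to -3); the graph is linear there, so v = 0 at t = 6 + (-4)·(7 − 6)/(-3 − 4) = 46/7 s.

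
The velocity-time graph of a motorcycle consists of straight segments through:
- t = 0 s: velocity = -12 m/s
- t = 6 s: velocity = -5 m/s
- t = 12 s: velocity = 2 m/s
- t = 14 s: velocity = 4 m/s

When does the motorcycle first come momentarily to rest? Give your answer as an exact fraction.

v changes sign on 6–12 s (from -5 to 2); the graph is linear there, so v = 0 at t = 6 + (5)·(12 − 6)/(2 − -5) = 72/7 s.

t = 72/7 s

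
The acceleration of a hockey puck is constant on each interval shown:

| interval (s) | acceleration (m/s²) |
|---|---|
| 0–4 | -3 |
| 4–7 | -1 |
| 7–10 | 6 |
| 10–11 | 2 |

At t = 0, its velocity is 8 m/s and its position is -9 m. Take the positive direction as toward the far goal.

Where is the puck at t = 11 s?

0.5 m

On each constant-a segment, Δv = aΔt and Δx = v₀Δt + ½aΔt²; chain segment to segment.
0–4 s: v starts 8 m/s; Δx = 8·4 + ½·-3·4² = 8 m; v ends -4 m/s.
4–7 s: v starts -4 m/s; Δx = -4·3 + ½·-1·3² = -16.5 m; v ends -7 m/s.
7–10 s: v starts -7 m/s; Δx = -7·3 + ½·6·3² = 6 m; v ends 11 m/s.
10–11 s: v starts 11 m/s; Δx = 11·1 + ½·2·1² = 12 m; v ends 13 m/s.
x(11) = -9 + Σ Δx = 0.5 m.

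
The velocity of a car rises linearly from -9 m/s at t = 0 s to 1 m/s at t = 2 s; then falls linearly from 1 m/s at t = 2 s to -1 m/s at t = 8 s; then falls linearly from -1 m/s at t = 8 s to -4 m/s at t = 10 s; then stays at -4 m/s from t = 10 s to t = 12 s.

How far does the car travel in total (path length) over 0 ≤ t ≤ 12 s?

24.2 m

Distance (not displacement) is the total path length: add the absolute areas under v-t.
0–2 s: v = 0 at t = 1.8 s; triangle areas 8.1 + 0.1 = 8.2 m
2–8 s: v = 0 at t = 5 s; triangle areas 1.5 + 1.5 = 3 m
8–10 s: |½(-1 + -4)(2)| = 5 m
10–12 s: |-4| × 2 = 8 m
Total distance = 24.2 m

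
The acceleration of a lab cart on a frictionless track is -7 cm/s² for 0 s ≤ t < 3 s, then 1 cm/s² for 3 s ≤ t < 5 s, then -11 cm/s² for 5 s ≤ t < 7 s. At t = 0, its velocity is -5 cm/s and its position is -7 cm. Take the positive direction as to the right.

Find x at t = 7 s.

-173.5 cm

On each constant-a segment, Δv = aΔt and Δx = v₀Δt + ½aΔt²; chain segment to segment.
0–3 s: v starts -5 cm/s; Δx = -5·3 + ½·-7·3² = -46.5 cm; v ends -26 cm/s.
3–5 s: v starts -26 cm/s; Δx = -26·2 + ½·1·2² = -50 cm; v ends -24 cm/s.
5–7 s: v starts -24 cm/s; Δx = -24·2 + ½·-11·2² = -70 cm; v ends -46 cm/s.
x(7) = -7 + Σ Δx = -173.5 cm.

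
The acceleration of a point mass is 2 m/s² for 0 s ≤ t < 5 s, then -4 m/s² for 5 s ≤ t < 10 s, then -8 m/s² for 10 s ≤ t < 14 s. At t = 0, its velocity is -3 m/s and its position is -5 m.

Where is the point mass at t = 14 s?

-126 m

On each constant-a segment, Δv = aΔt and Δx = v₀Δt + ½aΔt²; chain segment to segment.
0–5 s: v starts -3 m/s; Δx = -3·5 + ½·2·5² = 10 m; v ends 7 m/s.
5–10 s: v starts 7 m/s; Δx = 7·5 + ½·-4·5² = -15 m; v ends -13 m/s.
10–14 s: v starts -13 m/s; Δx = -13·4 + ½·-8·4² = -116 m; v ends -45 m/s.
x(14) = -5 + Σ Δx = -126 m.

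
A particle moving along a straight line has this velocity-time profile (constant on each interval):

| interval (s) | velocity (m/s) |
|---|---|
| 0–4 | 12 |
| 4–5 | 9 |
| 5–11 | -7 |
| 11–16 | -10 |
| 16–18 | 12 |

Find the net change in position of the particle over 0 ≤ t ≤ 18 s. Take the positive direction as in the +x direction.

Displacement is the signed area under the v-t curve.
0–4 s: 12 × 4 = 48 m
4–5 s: 9 × 1 = 9 m
5–11 s: -7 × 6 = -42 m
11–16 s: -10 × 5 = -50 m
16–18 s: 12 × 2 = 24 m
Net displacement = -11 m

-11 m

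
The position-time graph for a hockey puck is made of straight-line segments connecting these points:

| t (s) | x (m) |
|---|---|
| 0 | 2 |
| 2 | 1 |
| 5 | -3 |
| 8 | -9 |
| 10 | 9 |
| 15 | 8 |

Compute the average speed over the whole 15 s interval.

Average speed = (total path length)/(elapsed time); on a piecewise-linear x-t graph the path length is Σ|Δx|.
0–2 s: |Δx| = |1 − 2| = 1 m
2–5 s: |Δx| = |-3 − 1| = 4 m
5–8 s: |Δx| = |-9 − -3| = 6 m
8–10 s: |Δx| = |9 − -9| = 18 m
10–15 s: |Δx| = |8 − 9| = 1 m
Total path = 30 m; average speed = 30/15 = 2 m/s.

2 m/s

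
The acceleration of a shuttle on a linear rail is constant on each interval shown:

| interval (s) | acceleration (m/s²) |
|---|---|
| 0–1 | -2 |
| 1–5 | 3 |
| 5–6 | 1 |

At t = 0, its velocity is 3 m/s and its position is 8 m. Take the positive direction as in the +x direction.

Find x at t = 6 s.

On each constant-a segment, Δv = aΔt and Δx = v₀Δt + ½aΔt²; chain segment to segment.
0–1 s: v starts 3 m/s; Δx = 3·1 + ½·-2·1² = 2 m; v ends 1 m/s.
1–5 s: v starts 1 m/s; Δx = 1·4 + ½·3·4² = 28 m; v ends 13 m/s.
5–6 s: v starts 13 m/s; Δx = 13·1 + ½·1·1² = 13.5 m; v ends 14 m/s.
x(6) = 8 + Σ Δx = 51.5 m.

51.5 m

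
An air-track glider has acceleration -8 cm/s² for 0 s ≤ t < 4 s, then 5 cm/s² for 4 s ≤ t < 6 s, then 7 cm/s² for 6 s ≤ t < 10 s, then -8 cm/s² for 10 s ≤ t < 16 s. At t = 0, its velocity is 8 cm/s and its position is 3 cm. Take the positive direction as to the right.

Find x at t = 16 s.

-127 cm

On each constant-a segment, Δv = aΔt and Δx = v₀Δt + ½aΔt²; chain segment to segment.
0–4 s: v starts 8 cm/s; Δx = 8·4 + ½·-8·4² = -32 cm; v ends -24 cm/s.
4–6 s: v starts -24 cm/s; Δx = -24·2 + ½·5·2² = -38 cm; v ends -14 cm/s.
6–10 s: v starts -14 cm/s; Δx = -14·4 + ½·7·4² = 0 cm; v ends 14 cm/s.
10–16 s: v starts 14 cm/s; Δx = 14·6 + ½·-8·6² = -60 cm; v ends -34 cm/s.
x(16) = 3 + Σ Δx = -127 cm.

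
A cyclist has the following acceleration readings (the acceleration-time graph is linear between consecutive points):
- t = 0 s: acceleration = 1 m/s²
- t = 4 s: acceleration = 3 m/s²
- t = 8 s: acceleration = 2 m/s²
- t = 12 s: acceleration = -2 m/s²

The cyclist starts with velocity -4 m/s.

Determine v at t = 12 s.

14 m/s

Δv equals the area under the a-t graph; then v = v₀ + Δv.
0–4 s: ½(1 + 3)(4) = 8 m/s
4–8 s: ½(3 + 2)(4) = 10 m/s
8–12 s: ½(2 + -2)(4) = 0 m/s
Δv = 18 m/s, so v(12) = -4 + (18) = 14 m/s.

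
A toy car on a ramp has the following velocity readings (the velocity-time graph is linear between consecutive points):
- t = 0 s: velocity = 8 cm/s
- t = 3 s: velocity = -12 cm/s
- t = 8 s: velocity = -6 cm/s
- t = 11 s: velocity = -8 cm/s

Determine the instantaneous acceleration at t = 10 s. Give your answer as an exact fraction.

Acceleration is the slope of the v-t graph on 8–11 s: (-8 − -6)/(11 − 8) = -2/3 cm/s².

-2/3 cm/s²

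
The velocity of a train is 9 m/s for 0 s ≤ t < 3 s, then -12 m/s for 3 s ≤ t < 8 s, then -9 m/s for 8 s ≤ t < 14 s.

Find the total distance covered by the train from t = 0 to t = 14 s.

141 m

Distance (not displacement) is the total path length: add the absolute areas under v-t.
0–3 s: |9| × 3 = 27 m
3–8 s: |-12| × 5 = 60 m
8–14 s: |-9| × 6 = 54 m
Total distance = 141 m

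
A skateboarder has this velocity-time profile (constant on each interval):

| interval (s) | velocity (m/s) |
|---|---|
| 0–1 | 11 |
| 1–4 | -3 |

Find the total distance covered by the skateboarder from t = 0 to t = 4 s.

20 m

Total distance travelled is ∫|v| dt — sum the magnitudes of each area piece.
0–1 s: |11| × 1 = 11 m
1–4 s: |-3| × 3 = 9 m
Total distance = 20 m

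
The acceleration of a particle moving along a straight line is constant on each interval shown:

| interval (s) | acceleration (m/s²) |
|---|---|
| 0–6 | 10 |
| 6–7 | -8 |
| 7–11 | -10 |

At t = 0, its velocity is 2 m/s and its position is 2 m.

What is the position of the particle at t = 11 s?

388 m

On each constant-a segment, Δv = aΔt and Δx = v₀Δt + ½aΔt²; chain segment to segment.
0–6 s: v starts 2 m/s; Δx = 2·6 + ½·10·6² = 192 m; v ends 62 m/s.
6–7 s: v starts 62 m/s; Δx = 62·1 + ½·-8·1² = 58 m; v ends 54 m/s.
7–11 s: v starts 54 m/s; Δx = 54·4 + ½·-10·4² = 136 m; v ends 14 m/s.
x(11) = 2 + Σ Δx = 388 m.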